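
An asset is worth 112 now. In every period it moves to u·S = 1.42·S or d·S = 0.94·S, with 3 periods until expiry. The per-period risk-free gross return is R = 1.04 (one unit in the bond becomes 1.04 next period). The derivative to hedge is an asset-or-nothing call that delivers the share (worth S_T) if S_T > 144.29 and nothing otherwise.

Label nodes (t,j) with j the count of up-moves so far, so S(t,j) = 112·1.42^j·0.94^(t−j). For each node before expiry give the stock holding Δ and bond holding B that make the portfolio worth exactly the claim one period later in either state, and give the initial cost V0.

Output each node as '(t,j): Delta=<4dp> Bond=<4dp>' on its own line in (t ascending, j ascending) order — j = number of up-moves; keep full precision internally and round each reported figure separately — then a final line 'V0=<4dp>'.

(0,0): Delta=1.2852 Bond=-121.9103
(1,0): Delta=0.8415 Bond=-80.0758
(1,1): Delta=2.4013 Bond=-304.2880
(2,0): Delta=0.0000 Bond=0.0000
(2,1): Delta=2.9583 Bond=-399.7384
(2,2): Delta=1.0000 Bond=0.0000
V0=22.0316

The replicating-portfolio and risk-neutral prices coincide; use p* = (1.04−0.94)/(1.42−0.94) = 0.2083 for the latter.
Payoff layer (t=3): V(3,0)=0.0000, V(3,1)=0.0000, V(3,2)=212.2866, V(3,3)=320.6883
  t=2,j=0: stock 98.9632 → up 140.5277 (V=0.0000), down 93.0254 (V=0.0000). Price 0.0000; hedge Δ=0.0000, bond B=0.0000.
  t=2,j=1: stock 149.4976 → up 212.2866 (V=212.2866), down 140.5277 (V=0.0000). Price 42.5254; hedge Δ=2.9583, bond B=-399.7384.
  t=2,j=2: stock 225.8368 → up 320.6883 (V=320.6883), down 212.2866 (V=212.2866). Price 225.8368; hedge Δ=1.0000, bond B=0.0000.
  t=1,j=0: stock 105.2800 → up 149.4976 (V=42.5254), down 98.9632 (V=0.0000). Price 8.5187; hedge Δ=0.8415, bond B=-80.0758.
  t=1,j=1: stock 159.0400 → up 225.8368 (V=225.8368), down 149.4976 (V=42.5254). Price 77.6108; hedge Δ=2.4013, bond B=-304.2880.
  t=0,j=0: stock 112.0000 → up 159.0400 (V=77.6108), down 105.2800 (V=8.5187). Price 22.0316; hedge Δ=1.2852, bond B=-121.9103.
Check: Δ(0,0)·S0 + B(0,0) = 22.0316 = V0.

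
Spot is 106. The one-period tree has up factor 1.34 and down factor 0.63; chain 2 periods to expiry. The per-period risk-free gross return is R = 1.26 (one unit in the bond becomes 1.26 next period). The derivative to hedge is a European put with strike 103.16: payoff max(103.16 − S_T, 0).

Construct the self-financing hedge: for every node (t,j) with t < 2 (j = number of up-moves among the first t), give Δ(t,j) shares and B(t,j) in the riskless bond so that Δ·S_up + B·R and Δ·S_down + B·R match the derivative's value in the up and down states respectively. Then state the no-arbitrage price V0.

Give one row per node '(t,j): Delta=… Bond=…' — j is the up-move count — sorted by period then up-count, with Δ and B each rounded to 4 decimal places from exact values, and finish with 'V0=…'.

(0,0): Delta=-0.1843 Bond=21.7463
(1,0): Delta=-1.0000 Bond=81.8730
(1,1): Delta=-0.1356 Bond=20.4832
V0=2.2109

No-arbitrage ⇒ martingale measure with p* = (R−d)/(u−d) = 0.8873.
Payoff layer (t=2): V(2,0)=61.0886, V(2,1)=13.6748, V(2,2)=0.0000
  t=1,j=0: stock 66.7800 → up 89.4852 (V=13.6748), down 42.0714 (V=61.0886). Price 15.0930; hedge Δ=-1.0000, bond B=81.8730.
  t=1,j=1: stock 142.0400 → up 190.3336 (V=0.0000), down 89.4852 (V=13.6748). Price 1.2229; hedge Δ=-0.1356, bond B=20.4832.
  t=0,j=0: stock 106.0000 → up 142.0400 (V=1.2229), down 66.7800 (V=15.0930). Price 2.2109; hedge Δ=-0.1843, bond B=21.7463.
Self-financing check: at every node Δ·S+B equals the discounted successor values.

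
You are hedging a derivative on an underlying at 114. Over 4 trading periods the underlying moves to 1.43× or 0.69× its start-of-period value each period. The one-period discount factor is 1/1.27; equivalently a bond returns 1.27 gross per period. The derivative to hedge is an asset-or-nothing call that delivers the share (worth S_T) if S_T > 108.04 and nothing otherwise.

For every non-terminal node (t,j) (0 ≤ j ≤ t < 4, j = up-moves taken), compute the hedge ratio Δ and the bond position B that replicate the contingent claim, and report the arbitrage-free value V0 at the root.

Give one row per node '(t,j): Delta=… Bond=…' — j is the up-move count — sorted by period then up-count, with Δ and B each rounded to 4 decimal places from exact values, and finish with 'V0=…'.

No-arbitrage ⇒ martingale measure with p* = (R−d)/(u−d) = 0.7838.
Payoff layer (t=4): V(4,0)=0.0000, V(4,1)=0.0000, V(4,2)=110.9878, V(4,3)=230.0181, V(4,4)=476.7042
  t=3,j=0: stock 37.4500 → up 53.5535 (V=0.0000), down 25.8405 (V=0.0000). Price 0.0000; hedge Δ=0.0000, bond B=0.0000.
  t=3,j=1: stock 77.6138 → up 110.9878 (V=110.9878), down 53.5535 (V=0.0000). Price 68.4964; hedge Δ=1.9324, bond B=-81.4871.
  t=3,j=2: stock 160.8518 → up 230.0181 (V=230.0181), down 110.9878 (V=110.9878). Price 160.8518; hedge Δ=1.0000, bond B=0.0000.
  t=3,j=3: stock 333.3596 → up 476.7042 (V=476.7042), down 230.0181 (V=230.0181). Price 333.3596; hedge Δ=1.0000, bond B=0.0000.
  t=2,j=0: stock 54.2754 → up 77.6138 (V=68.4964), down 37.4500 (V=0.0000). Price 42.2727; hedge Δ=1.7054, bond B=-50.2900.
  t=2,j=1: stock 112.4838 → up 160.8518 (V=160.8518), down 77.6138 (V=68.4964). Price 110.9316; hedge Δ=1.1095, bond B=-13.8731.
  t=2,j=2: stock 233.1186 → up 333.3596 (V=333.3596), down 160.8518 (V=160.8518). Price 233.1186; hedge Δ=1.0000, bond B=0.0000.
  t=1,j=0: stock 78.6600 → up 112.4838 (V=110.9316), down 54.2754 (V=42.2727). Price 75.6586; hedge Δ=1.1795, bond B=-17.1236.
  t=1,j=1: stock 163.0200 → up 233.1186 (V=233.1186), down 112.4838 (V=110.9316). Price 162.7557; hedge Δ=1.0129, bond B=-2.3619.
  t=0,j=0: stock 114.0000 → up 163.0200 (V=162.7557), down 78.6600 (V=75.6586). Price 113.3259; hedge Δ=1.0324, bond B=-4.3729.
Check: Δ(0,0)·S0 + B(0,0) = 113.3259 = V0.

(0,0): Delta=1.0324 Bond=-4.3729
(1,0): Delta=1.1795 Bond=-17.1236
(1,1): Delta=1.0129 Bond=-2.3619
(2,0): Delta=1.7054 Bond=-50.2900
(2,1): Delta=1.1095 Bond=-13.8731
(2,2): Delta=1.0000 Bond=0.0000
(3,0): Delta=0.0000 Bond=0.0000
(3,1): Delta=1.9324 Bond=-81.4871
(3,2): Delta=1.0000 Bond=0.0000
(3,3): Delta=1.0000 Bond=0.0000
V0=113.3259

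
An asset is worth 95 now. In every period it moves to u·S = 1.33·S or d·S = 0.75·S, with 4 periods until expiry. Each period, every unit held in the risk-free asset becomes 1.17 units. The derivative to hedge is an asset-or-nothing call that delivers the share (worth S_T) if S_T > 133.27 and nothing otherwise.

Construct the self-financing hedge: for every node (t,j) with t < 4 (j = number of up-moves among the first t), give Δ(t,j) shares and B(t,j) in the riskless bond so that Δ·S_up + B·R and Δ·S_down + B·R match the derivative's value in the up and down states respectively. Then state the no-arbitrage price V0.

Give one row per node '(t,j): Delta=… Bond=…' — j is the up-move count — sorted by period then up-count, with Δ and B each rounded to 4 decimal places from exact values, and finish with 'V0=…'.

(0,0): Delta=1.3821 Bond=-50.1979
(1,0): Delta=1.5538 Bond=-70.9673
(1,1): Delta=1.3452 Bond=-54.0703
(2,0): Delta=0.0000 Bond=0.0000
(2,1): Delta=1.8876 Bond=-114.6628
(2,2): Delta=1.2287 Bond=-43.6811
(3,0): Delta=0.0000 Bond=0.0000
(3,1): Delta=0.0000 Bond=0.0000
(3,2): Delta=2.2931 Bond=-185.2624
(3,3): Delta=1.0000 Bond=0.0000
V0=81.0997

Under the risk-neutral measure, an up-move has probability p* = (R−d)/(u−d) = 0.7241 and values discount at R = 1.17.
Terminal values V(4,·): V(4,0)=0.0000, V(4,1)=0.0000, V(4,2)=0.0000, V(4,3)=167.6254, V(4,4)=297.2557
  t=3,j=0: stock 40.0781 → up 53.3039 (V=0.0000), down 30.0586 (V=0.0000). Price 0.0000; hedge Δ=0.0000, bond B=0.0000.
  t=3,j=1: stock 71.0719 → up 94.5256 (V=0.0000), down 53.3039 (V=0.0000). Price 0.0000; hedge Δ=0.0000, bond B=0.0000.
  t=3,j=2: stock 126.0341 → up 167.6254 (V=167.6254), down 94.5256 (V=0.0000). Price 103.7469; hedge Δ=2.2931, bond B=-185.2624.
  t=3,j=3: stock 223.5005 → up 297.2557 (V=297.2557), down 167.6254 (V=167.6254). Price 223.5005; hedge Δ=1.0000, bond B=0.0000.
  t=2,j=0: stock 53.4375 → up 71.0719 (V=0.0000), down 40.0781 (V=0.0000). Price 0.0000; hedge Δ=0.0000, bond B=0.0000.
  t=2,j=1: stock 94.7625 → up 126.0341 (V=103.7469), down 71.0719 (V=0.0000). Price 64.2112; hedge Δ=1.8876, bond B=-114.6628.
  t=2,j=2: stock 168.0455 → up 223.5005 (V=223.5005), down 126.0341 (V=103.7469). Price 162.7906; hedge Δ=1.2287, bond B=-43.6811.
  t=1,j=0: stock 71.2500 → up 94.7625 (V=64.2112), down 53.4375 (V=0.0000). Price 39.7417; hedge Δ=1.5538, bond B=-70.9673.
  t=1,j=1: stock 126.3500 → up 168.0455 (V=162.7906), down 94.7625 (V=64.2112). Price 115.8943; hedge Δ=1.3452, bond B=-54.0703.
  t=0,j=0: stock 95.0000 → up 126.3500 (V=115.8943), down 71.2500 (V=39.7417). Price 81.0997; hedge Δ=1.3821, bond B=-50.1979.
Check: Δ(0,0)·S0 + B(0,0) = 81.0997 = V0.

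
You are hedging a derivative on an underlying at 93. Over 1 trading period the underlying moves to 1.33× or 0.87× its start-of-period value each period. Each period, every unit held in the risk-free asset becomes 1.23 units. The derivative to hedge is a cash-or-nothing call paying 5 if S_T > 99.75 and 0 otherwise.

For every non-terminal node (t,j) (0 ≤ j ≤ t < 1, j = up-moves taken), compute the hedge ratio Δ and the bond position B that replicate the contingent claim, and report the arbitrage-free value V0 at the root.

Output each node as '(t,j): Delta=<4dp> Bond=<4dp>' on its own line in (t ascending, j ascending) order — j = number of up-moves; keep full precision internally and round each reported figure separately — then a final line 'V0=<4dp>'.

No-arbitrage ⇒ martingale measure with p* = (R−d)/(u−d) = 0.7826.
Terminal payoffs: V(1,0)=0.0000, V(1,1)=5.0000
(0,0): S=93.0000. Δ = (V_up−V_dn)/(S_up−S_dn) = (5.0000−0.0000)/(123.6900−80.9100) = 0.1169. V = [p*·5.0000 + (1−p*)·0.0000]/1.23 = 3.1813. B = V − Δ·S = -7.6882.
Check: Δ(0,0)·S0 + B(0,0) = 3.1813 = V0.

(0,0): Delta=0.1169 Bond=-7.6882
V0=3.1813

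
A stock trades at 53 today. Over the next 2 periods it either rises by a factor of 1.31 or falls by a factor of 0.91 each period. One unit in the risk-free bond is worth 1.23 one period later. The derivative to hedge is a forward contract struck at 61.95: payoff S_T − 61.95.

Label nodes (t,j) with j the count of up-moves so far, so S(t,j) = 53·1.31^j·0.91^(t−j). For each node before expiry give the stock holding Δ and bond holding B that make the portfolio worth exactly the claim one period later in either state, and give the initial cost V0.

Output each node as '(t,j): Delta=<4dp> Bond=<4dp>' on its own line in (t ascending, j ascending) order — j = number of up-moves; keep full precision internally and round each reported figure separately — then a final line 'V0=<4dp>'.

Under the risk-neutral measure, an up-move has probability p* = (R−d)/(u−d) = 0.8000 and values discount at R = 1.23.
Terminal values V(2,·): V(2,0)=-18.0607, V(2,1)=1.2313, V(2,2)=29.0033
Node (1,0) S=48.2300: V=(p*·1.2313+(1−p*)·-18.0607)/1.23=-2.1359; Δ=(1.2313−-18.0607)/(63.1813−43.8893)=1.0000; B=V−Δ·S=-50.3659
Node (1,1) S=69.4300: V=(p*·29.0033+(1−p*)·1.2313)/1.23=19.0641; Δ=(29.0033−1.2313)/(90.9533−63.1813)=1.0000; B=V−Δ·S=-50.3659
Node (0,0) S=53.0000: V=(p*·19.0641+(1−p*)·-2.1359)/1.23=12.0522; Δ=(19.0641−-2.1359)/(69.4300−48.2300)=1.0000; B=V−Δ·S=-40.9478
Each (Δ,B) replicates both successor values, so the strategy is self-financing and V0 is arbitrage-free.

(0,0): Delta=1.0000 Bond=-40.9478
(1,0): Delta=1.0000 Bond=-50.3659
(1,1): Delta=1.0000 Bond=-50.3659
V0=12.0522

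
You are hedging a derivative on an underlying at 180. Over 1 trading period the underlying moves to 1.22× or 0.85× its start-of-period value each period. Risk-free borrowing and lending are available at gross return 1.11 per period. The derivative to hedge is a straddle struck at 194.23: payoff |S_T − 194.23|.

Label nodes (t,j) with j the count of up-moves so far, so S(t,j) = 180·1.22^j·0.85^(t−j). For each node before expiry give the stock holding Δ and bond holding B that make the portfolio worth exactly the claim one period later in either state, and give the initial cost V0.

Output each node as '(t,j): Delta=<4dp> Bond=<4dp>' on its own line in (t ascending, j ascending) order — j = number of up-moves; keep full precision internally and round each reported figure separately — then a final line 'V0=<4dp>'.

Risk-neutral probability p* = (R−d)/(u−d) = (1.11−0.85)/(1.22−0.85) = 0.7027.
At expiry t=1: V(1,0)=41.2300, V(1,1)=25.3700
  t=0,j=0: stock 180.0000 → up 219.6000 (V=25.3700), down 153.0000 (V=41.2300). Price 27.1037; hedge Δ=-0.2381, bond B=69.9686.
Self-financing check: at every node Δ·S+B equals the discounted successor values.

(0,0): Delta=-0.2381 Bond=69.9686
V0=27.1037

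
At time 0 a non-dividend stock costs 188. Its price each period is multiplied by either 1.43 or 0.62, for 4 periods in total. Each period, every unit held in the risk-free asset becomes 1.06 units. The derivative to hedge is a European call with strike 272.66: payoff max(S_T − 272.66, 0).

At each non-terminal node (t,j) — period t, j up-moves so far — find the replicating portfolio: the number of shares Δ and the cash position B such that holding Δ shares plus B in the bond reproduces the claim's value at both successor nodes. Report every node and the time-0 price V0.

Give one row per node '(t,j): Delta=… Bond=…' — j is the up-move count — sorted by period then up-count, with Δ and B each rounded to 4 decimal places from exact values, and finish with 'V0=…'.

The replicating-portfolio and risk-neutral prices coincide; use p* = (1.06−0.62)/(1.43−0.62) = 0.5432 for the latter.
Terminal values V(4,·): V(4,0)=0.0000, V(4,1)=0.0000, V(4,2)=0.0000, V(4,3)=68.1856, V(4,4)=513.4838
  t=3,j=0: stock 44.8057 → up 64.0721 (V=0.0000), down 27.7795 (V=0.0000). Price 0.0000; hedge Δ=0.0000, bond B=0.0000.
  t=3,j=1: stock 103.3421 → up 147.7792 (V=0.0000), down 64.0721 (V=0.0000). Price 0.0000; hedge Δ=0.0000, bond B=0.0000.
  t=3,j=2: stock 238.3535 → up 340.8456 (V=68.1856), down 147.7792 (V=0.0000). Price 34.9425; hedge Δ=0.3532, bond B=-49.2372.
  t=3,j=3: stock 549.7509 → up 786.1438 (V=513.4838), down 340.8456 (V=68.1856). Price 292.5245; hedge Δ=1.0000, bond B=-257.2264.
  t=2,j=0: stock 72.2672 → up 103.3421 (V=0.0000), down 44.8057 (V=0.0000). Price 0.0000; hedge Δ=0.0000, bond B=0.0000.
  t=2,j=1: stock 166.6808 → up 238.3535 (V=34.9425), down 103.3421 (V=0.0000). Price 17.9067; hedge Δ=0.2588, bond B=-25.2322.
  t=2,j=2: stock 384.4412 → up 549.7509 (V=292.5245), down 238.3535 (V=34.9425). Price 164.9657; hedge Δ=0.8272, bond B=-153.0368.
  t=1,j=0: stock 116.5600 → up 166.6808 (V=17.9067), down 72.2672 (V=0.0000). Price 9.1765; hedge Δ=0.1897, bond B=-12.9305.
  t=1,j=1: stock 268.8400 → up 384.4412 (V=164.9657), down 166.6808 (V=17.9067). Price 92.2553; hedge Δ=0.6753, bond B=-89.2990.
  t=0,j=0: stock 188.0000 → up 268.8400 (V=92.2553), down 116.5600 (V=9.1765). Price 51.2318; hedge Δ=0.5456, bond B=-51.3346.
Root portfolio cost Δ·188+B reproduces V0=51.2318.

(0,0): Delta=0.5456 Bond=-51.3346
(1,0): Delta=0.1897 Bond=-12.9305
(1,1): Delta=0.6753 Bond=-89.2990
(2,0): Delta=0.0000 Bond=0.0000
(2,1): Delta=0.2588 Bond=-25.2322
(2,2): Delta=0.8272 Bond=-153.0368
(3,0): Delta=0.0000 Bond=0.0000
(3,1): Delta=0.0000 Bond=0.0000
(3,2): Delta=0.3532 Bond=-49.2372
(3,3): Delta=1.0000 Bond=-257.2264
V0=51.2318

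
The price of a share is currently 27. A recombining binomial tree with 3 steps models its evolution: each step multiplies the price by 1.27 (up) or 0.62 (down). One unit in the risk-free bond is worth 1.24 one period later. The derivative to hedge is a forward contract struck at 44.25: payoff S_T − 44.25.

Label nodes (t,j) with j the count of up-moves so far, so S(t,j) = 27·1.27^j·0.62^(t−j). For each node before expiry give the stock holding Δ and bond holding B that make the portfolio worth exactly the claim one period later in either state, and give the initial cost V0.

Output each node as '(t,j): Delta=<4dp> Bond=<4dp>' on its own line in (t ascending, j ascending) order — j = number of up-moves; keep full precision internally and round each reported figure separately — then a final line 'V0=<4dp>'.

(0,0): Delta=1.0000 Bond=-23.2086
(1,0): Delta=1.0000 Bond=-28.7786
(1,1): Delta=1.0000 Bond=-28.7786
(2,0): Delta=1.0000 Bond=-35.6855
(2,1): Delta=1.0000 Bond=-35.6855
(2,2): Delta=1.0000 Bond=-35.6855
V0=3.7914

The replicating-portfolio and risk-neutral prices coincide; use p* = (1.24−0.62)/(1.27−0.62) = 0.9538 for the latter.
Terminal values V(3,·): V(3,0)=-37.8151, V(3,1)=-31.0689, V(3,2)=-17.2501, V(3,3)=11.0563
(2,0): S=10.3788. Δ = (V_up−V_dn)/(S_up−S_dn) = (-31.0689−-37.8151)/(13.1811−6.4349) = 1.0000. V = [p*·-31.0689 + (1−p*)·-37.8151]/1.24 = -25.3067. B = V − Δ·S = -35.6855.
(2,1): S=21.2598. Δ = (V_up−V_dn)/(S_up−S_dn) = (-17.2501−-31.0689)/(26.9999−13.1811) = 1.0000. V = [p*·-17.2501 + (1−p*)·-31.0689]/1.24 = -14.4257. B = V − Δ·S = -35.6855.
(2,2): S=43.5483. Δ = (V_up−V_dn)/(S_up−S_dn) = (11.0563−-17.2501)/(55.3063−26.9999) = 1.0000. V = [p*·11.0563 + (1−p*)·-17.2501]/1.24 = 7.8628. B = V − Δ·S = -35.6855.
(1,0): S=16.7400. Δ = (V_up−V_dn)/(S_up−S_dn) = (-14.4257−-25.3067)/(21.2598−10.3788) = 1.0000. V = [p*·-14.4257 + (1−p*)·-25.3067]/1.24 = -12.0386. B = V − Δ·S = -28.7786.
(1,1): S=34.2900. Δ = (V_up−V_dn)/(S_up−S_dn) = (7.8628−-14.4257)/(43.5483−21.2598) = 1.0000. V = [p*·7.8628 + (1−p*)·-14.4257]/1.24 = 5.5114. B = V − Δ·S = -28.7786.
(0,0): S=27.0000. Δ = (V_up−V_dn)/(S_up−S_dn) = (5.5114−-12.0386)/(34.2900−16.7400) = 1.0000. V = [p*·5.5114 + (1−p*)·-12.0386]/1.24 = 3.7914. B = V − Δ·S = -23.2086.
Self-financing check: at every node Δ·S+B equals the discounted successor values.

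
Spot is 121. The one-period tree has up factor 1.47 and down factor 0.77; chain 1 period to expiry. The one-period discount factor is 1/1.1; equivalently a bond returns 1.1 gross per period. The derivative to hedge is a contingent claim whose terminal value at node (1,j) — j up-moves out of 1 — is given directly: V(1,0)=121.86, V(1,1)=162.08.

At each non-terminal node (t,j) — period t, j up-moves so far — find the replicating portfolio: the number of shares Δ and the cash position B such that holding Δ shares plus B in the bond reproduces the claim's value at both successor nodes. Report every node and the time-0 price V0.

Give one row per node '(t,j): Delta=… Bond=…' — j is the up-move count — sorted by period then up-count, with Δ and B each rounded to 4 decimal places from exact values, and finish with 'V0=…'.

Risk-neutral probability p* = (R−d)/(u−d) = (1.1−0.77)/(1.47−0.77) = 0.4714.
Terminal payoffs: V(1,0)=121.8600, V(1,1)=162.0800
  t=0,j=0: stock 121.0000 → up 177.8700 (V=162.0800), down 93.1700 (V=121.8600). Price 128.0190; hedge Δ=0.4749, bond B=70.5618.
The time-0 hedge costs 128.0190, which is the no-arbitrage price.

(0,0): Delta=0.4749 Bond=70.5618
V0=128.0190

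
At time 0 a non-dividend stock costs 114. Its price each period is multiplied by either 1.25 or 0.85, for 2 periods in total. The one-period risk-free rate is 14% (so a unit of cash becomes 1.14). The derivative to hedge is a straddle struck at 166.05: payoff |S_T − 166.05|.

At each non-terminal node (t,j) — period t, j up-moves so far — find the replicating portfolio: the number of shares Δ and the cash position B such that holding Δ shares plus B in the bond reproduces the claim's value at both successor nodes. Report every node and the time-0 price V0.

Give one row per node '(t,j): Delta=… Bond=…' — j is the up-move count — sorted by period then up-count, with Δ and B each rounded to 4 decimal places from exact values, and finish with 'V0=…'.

(0,0): Delta=-0.6632 Bond=99.1412
(1,0): Delta=-1.0000 Bond=145.6579
(1,1): Delta=-0.5763 Bond=100.6414
V0=23.5376

Since d<R<u, set p* = (R−d)/(u−d) = 0.7250; price each node as the discounted p*-expectation of its children.
Terminal payoffs: V(2,0)=83.6850, V(2,1)=44.9250, V(2,2)=12.0750
  t=1,j=0: stock 96.9000 → up 121.1250 (V=44.9250), down 82.3650 (V=83.6850). Price 48.7579; hedge Δ=-1.0000, bond B=145.6579.
  t=1,j=1: stock 142.5000 → up 178.1250 (V=12.0750), down 121.1250 (V=44.9250). Price 18.5164; hedge Δ=-0.5763, bond B=100.6414.
  t=0,j=0: stock 114.0000 → up 142.5000 (V=18.5164), down 96.9000 (V=48.7579). Price 23.5376; hedge Δ=-0.6632, bond B=99.1412.
Check: Δ(0,0)·S0 + B(0,0) = 23.5376 = V0.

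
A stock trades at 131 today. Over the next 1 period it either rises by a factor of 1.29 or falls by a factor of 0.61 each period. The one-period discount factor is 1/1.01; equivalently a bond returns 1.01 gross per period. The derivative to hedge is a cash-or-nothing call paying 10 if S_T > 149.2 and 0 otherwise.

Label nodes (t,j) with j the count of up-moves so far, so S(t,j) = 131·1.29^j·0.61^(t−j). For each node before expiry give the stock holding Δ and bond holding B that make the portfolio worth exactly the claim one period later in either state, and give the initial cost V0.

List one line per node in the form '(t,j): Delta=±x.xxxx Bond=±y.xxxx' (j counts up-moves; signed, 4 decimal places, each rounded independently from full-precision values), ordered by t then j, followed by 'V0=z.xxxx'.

Under the risk-neutral measure, an up-move has probability p* = (R−d)/(u−d) = 0.5882 and values discount at R = 1.01.
At expiry t=1: V(1,0)=0.0000, V(1,1)=10.0000
  t=0,j=0: stock 131.0000 → up 168.9900 (V=10.0000), down 79.9100 (V=0.0000). Price 5.8241; hedge Δ=0.1123, bond B=-8.8818.
Self-financing check: at every node Δ·S+B equals the discounted successor values.

(0,0): Delta=0.1123 Bond=-8.8818
V0=5.8241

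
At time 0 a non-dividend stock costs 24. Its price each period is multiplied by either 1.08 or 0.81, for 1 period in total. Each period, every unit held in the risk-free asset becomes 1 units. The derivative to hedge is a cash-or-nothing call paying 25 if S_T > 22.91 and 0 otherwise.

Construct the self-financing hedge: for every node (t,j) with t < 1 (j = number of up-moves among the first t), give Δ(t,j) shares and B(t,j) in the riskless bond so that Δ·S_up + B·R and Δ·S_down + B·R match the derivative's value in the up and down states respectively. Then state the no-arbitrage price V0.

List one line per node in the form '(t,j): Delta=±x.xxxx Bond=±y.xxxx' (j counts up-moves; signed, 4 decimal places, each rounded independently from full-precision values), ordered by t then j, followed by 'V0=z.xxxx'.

(0,0): Delta=3.8580 Bond=-75.0000
V0=17.5926

No-arbitrage ⇒ martingale measure with p* = (R−d)/(u−d) = 0.7037.
Terminal values V(1,·): V(1,0)=0.0000, V(1,1)=25.0000
(0,0): S=24.0000. Δ = (V_up−V_dn)/(S_up−S_dn) = (25.0000−0.0000)/(25.9200−19.4400) = 3.8580. V = [p*·25.0000 + (1−p*)·0.0000]/1 = 17.5926. B = V − Δ·S = -75.0000.
Root portfolio cost Δ·24+B reproduces V0=17.5926.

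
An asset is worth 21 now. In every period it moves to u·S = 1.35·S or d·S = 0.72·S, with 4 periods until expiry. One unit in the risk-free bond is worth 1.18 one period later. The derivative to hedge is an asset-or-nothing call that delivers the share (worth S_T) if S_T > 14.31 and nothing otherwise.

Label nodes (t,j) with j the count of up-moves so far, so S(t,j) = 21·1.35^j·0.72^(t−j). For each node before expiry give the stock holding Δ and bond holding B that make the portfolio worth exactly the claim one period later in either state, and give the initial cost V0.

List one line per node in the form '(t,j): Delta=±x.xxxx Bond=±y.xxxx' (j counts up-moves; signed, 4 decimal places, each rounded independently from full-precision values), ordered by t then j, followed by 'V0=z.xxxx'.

Risk-neutral probability p* = (R−d)/(u−d) = (1.18−0.72)/(1.35−0.72) = 0.7302.
Payoff layer (t=4): V(4,0)=0.0000, V(4,1)=0.0000, V(4,2)=19.8405, V(4,3)=37.2009, V(4,4)=69.7516
Node (3,0) S=7.8382: V=(p*·0.0000+(1−p*)·0.0000)/1.18=0.0000; Δ=(0.0000−0.0000)/(10.5816−5.6435)=0.0000; B=V−Δ·S=0.0000
Node (3,1) S=14.6966: V=(p*·19.8405+(1−p*)·0.0000)/1.18=12.2769; Δ=(19.8405−0.0000)/(19.8405−10.5816)=2.1429; B=V−Δ·S=-19.2159
Node (3,2) S=27.5562: V=(p*·37.2009+(1−p*)·19.8405)/1.18=27.5562; Δ=(37.2009−19.8405)/(37.2009−19.8405)=1.0000; B=V−Δ·S=0.0000
Node (3,3) S=51.6679: V=(p*·69.7516+(1−p*)·37.2009)/1.18=51.6679; Δ=(69.7516−37.2009)/(69.7516−37.2009)=1.0000; B=V−Δ·S=0.0000
Node (2,0) S=10.8864: V=(p*·12.2769+(1−p*)·0.0000)/1.18=7.5967; Δ=(12.2769−0.0000)/(14.6966−7.8382)=1.7900; B=V−Δ·S=-11.8904
Node (2,1) S=20.4120: V=(p*·27.5562+(1−p*)·12.2769)/1.18=19.8586; Δ=(27.5562−12.2769)/(27.5562−14.6966)=1.1882; B=V−Δ·S=-4.3943
Node (2,2) S=38.2725: V=(p*·51.6679+(1−p*)·27.5562)/1.18=38.2725; Δ=(51.6679−27.5562)/(51.6679−27.5562)=1.0000; B=V−Δ·S=0.0000
Node (1,0) S=15.1200: V=(p*·19.8586+(1−p*)·7.5967)/1.18=14.0253; Δ=(19.8586−7.5967)/(20.4120−10.8864)=1.2873; B=V−Δ·S=-5.4382
Node (1,1) S=28.3500: V=(p*·38.2725+(1−p*)·19.8586)/1.18=28.2235; Δ=(38.2725−19.8586)/(38.2725−20.4120)=1.0310; B=V−Δ·S=-1.0049
Node (0,0) S=21.0000: V=(p*·28.2235+(1−p*)·14.0253)/1.18=20.6714; Δ=(28.2235−14.0253)/(28.3500−15.1200)=1.0732; B=V−Δ·S=-1.8654
Root portfolio cost Δ·21+B reproduces V0=20.6714.

(0,0): Delta=1.0732 Bond=-1.8654
(1,0): Delta=1.2873 Bond=-5.4382
(1,1): Delta=1.0310 Bond=-1.0049
(2,0): Delta=1.7900 Bond=-11.8904
(2,1): Delta=1.1882 Bond=-4.3943
(2,2): Delta=1.0000 Bond=0.0000
(3,0): Delta=0.0000 Bond=0.0000
(3,1): Delta=2.1429 Bond=-19.2159
(3,2): Delta=1.0000 Bond=0.0000
(3,3): Delta=1.0000 Bond=0.0000
V0=20.6714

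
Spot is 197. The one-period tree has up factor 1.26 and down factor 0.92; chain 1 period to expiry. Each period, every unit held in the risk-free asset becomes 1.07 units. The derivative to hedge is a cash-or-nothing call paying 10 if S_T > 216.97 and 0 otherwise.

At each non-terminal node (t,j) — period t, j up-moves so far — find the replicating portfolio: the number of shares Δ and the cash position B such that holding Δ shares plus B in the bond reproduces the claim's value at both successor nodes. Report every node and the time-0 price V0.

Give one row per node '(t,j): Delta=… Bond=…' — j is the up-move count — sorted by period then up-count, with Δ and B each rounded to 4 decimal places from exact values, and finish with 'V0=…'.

No-arbitrage ⇒ martingale measure with p* = (R−d)/(u−d) = 0.4412.
Terminal payoffs: V(1,0)=0.0000, V(1,1)=10.0000
Node (0,0) S=197.0000: V=(p*·10.0000+(1−p*)·0.0000)/1.07=4.1231; Δ=(10.0000−0.0000)/(248.2200−181.2400)=0.1493; B=V−Δ·S=-25.2886
Self-financing check: at every node Δ·S+B equals the discounted successor values.

(0,0): Delta=0.1493 Bond=-25.2886
V0=4.1231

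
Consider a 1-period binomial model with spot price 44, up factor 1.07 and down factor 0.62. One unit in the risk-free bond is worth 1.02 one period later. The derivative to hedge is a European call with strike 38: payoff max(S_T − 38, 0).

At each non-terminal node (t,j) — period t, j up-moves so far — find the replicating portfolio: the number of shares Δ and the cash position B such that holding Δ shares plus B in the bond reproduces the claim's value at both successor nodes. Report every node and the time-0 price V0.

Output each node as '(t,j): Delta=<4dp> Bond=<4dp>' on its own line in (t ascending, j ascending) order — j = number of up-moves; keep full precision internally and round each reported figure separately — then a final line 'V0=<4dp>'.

Under the risk-neutral measure, an up-move has probability p* = (R−d)/(u−d) = 0.8889 and values discount at R = 1.02.
Payoff layer (t=1): V(1,0)=0.0000, V(1,1)=9.0800
  t=0,j=0: stock 44.0000 → up 47.0800 (V=9.0800), down 27.2800 (V=0.0000). Price 7.9129; hedge Δ=0.4586, bond B=-12.2649.
The time-0 hedge costs 7.9129, which is the no-arbitrage price.

(0,0): Delta=0.4586 Bond=-12.2649
V0=7.9129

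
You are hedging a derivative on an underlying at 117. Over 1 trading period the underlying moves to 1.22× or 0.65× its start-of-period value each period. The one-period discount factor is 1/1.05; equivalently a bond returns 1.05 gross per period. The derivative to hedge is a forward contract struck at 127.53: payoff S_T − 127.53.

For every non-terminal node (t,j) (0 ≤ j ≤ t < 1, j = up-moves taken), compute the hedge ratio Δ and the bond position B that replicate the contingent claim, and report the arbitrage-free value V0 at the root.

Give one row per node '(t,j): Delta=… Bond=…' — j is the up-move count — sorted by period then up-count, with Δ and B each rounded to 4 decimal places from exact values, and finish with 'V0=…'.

Under the risk-neutral measure, an up-move has probability p* = (R−d)/(u−d) = 0.7018 and values discount at R = 1.05.
Terminal payoffs: V(1,0)=-51.4800, V(1,1)=15.2100
  t=0,j=0: stock 117.0000 → up 142.7400 (V=15.2100), down 76.0500 (V=-51.4800). Price -4.4571; hedge Δ=1.0000, bond B=-121.4571.
Each (Δ,B) replicates both successor values, so the strategy is self-financing and V0 is arbitrage-free.

(0,0): Delta=1.0000 Bond=-121.4571
V0=-4.4571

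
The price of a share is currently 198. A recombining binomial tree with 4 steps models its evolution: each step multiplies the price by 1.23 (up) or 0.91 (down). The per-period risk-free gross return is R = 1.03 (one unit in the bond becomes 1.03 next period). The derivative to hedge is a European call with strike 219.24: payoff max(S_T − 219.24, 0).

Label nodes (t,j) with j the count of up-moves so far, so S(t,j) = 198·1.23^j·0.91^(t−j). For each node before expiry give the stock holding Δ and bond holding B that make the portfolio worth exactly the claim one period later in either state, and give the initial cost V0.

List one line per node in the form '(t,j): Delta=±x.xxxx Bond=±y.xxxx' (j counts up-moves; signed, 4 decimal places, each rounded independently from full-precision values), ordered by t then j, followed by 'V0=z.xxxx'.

The replicating-portfolio and risk-neutral prices coincide; use p* = (1.03−0.91)/(1.23−0.91) = 0.3750 for the latter.
Payoff layer (t=4): V(4,0)=0.0000, V(4,1)=0.0000, V(4,2)=28.8208, V(4,3)=116.0510, V(4,4)=233.9555
  t=3,j=0: stock 149.2071 → up 183.5247 (V=0.0000), down 135.7784 (V=0.0000). Price 0.0000; hedge Δ=0.0000, bond B=0.0000.
  t=3,j=1: stock 201.6755 → up 248.0608 (V=28.8208), down 183.5247 (V=0.0000). Price 10.4930; hedge Δ=0.4466, bond B=-79.5721.
  t=3,j=2: stock 272.5943 → up 335.2910 (V=116.0510), down 248.0608 (V=28.8208). Price 59.7400; hedge Δ=1.0000, bond B=-212.8544.
  t=3,j=3: stock 368.4517 → up 453.1955 (V=233.9555), down 335.2910 (V=116.0510). Price 155.5973; hedge Δ=1.0000, bond B=-212.8544.
  t=2,j=0: stock 163.9638 → up 201.6755 (V=10.4930), down 149.2071 (V=0.0000). Price 3.8203; hedge Δ=0.2000, bond B=-28.9704.
  t=2,j=1: stock 221.6214 → up 272.5943 (V=59.7400), down 201.6755 (V=10.4930). Price 28.1171; hedge Δ=0.6944, bond B=-125.7796.
  t=2,j=2: stock 299.5542 → up 368.4517 (V=155.5973), down 272.5943 (V=59.7400). Price 92.8995; hedge Δ=1.0000, bond B=-206.6547.
  t=1,j=0: stock 180.1800 → up 221.6214 (V=28.1171), down 163.9638 (V=3.8203). Price 12.5549; hedge Δ=0.4214, bond B=-63.3727.
  t=1,j=1: stock 243.5400 → up 299.5542 (V=92.8995), down 221.6214 (V=28.1171). Price 50.8840; hedge Δ=0.8313, bond B=-151.5609.
  t=0,j=0: stock 198.0000 → up 243.5400 (V=50.8840), down 180.1800 (V=12.5549). Price 26.1440; hedge Δ=0.6049, bond B=-93.6342.
Self-financing check: at every node Δ·S+B equals the discounted successor values.

(0,0): Delta=0.6049 Bond=-93.6342
(1,0): Delta=0.4214 Bond=-63.3727
(1,1): Delta=0.8313 Bond=-151.5609
(2,0): Delta=0.2000 Bond=-28.9704
(2,1): Delta=0.6944 Bond=-125.7796
(2,2): Delta=1.0000 Bond=-206.6547
(3,0): Delta=0.0000 Bond=0.0000
(3,1): Delta=0.4466 Bond=-79.5721
(3,2): Delta=1.0000 Bond=-212.8544
(3,3): Delta=1.0000 Bond=-212.8544
V0=26.1440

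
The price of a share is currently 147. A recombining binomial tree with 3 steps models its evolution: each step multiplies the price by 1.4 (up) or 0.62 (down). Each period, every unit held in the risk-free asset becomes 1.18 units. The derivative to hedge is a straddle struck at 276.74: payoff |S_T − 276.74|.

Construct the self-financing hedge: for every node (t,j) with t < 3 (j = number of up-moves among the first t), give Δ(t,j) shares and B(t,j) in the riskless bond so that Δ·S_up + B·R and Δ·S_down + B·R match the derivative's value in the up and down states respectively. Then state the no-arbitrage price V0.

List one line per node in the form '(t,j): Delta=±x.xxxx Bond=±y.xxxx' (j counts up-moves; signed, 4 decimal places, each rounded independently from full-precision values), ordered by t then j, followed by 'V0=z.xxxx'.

(0,0): Delta=-0.1823 Bond=105.2790
(1,0): Delta=-1.0000 Bond=198.7504
(1,1): Delta=-0.0401 Bond=94.9530
(2,0): Delta=-1.0000 Bond=234.5254
(2,1): Delta=-1.0000 Bond=234.5254
(2,2): Delta=0.1269 Bond=63.9271
V0=78.4744

The replicating-portfolio and risk-neutral prices coincide; use p* = (1.18−0.62)/(1.4−0.62) = 0.7179 for the latter.
Terminal payoffs: V(3,0)=241.7058, V(3,1)=197.6305, V(3,2)=98.1056, V(3,3)=126.6280
(2,0): S=56.5068. Δ = (V_up−V_dn)/(S_up−S_dn) = (197.6305−241.7058)/(79.1095−35.0342) = -1.0000. V = [p*·197.6305 + (1−p*)·241.7058]/1.18 = 178.0186. B = V − Δ·S = 234.5254.
(2,1): S=127.5960. Δ = (V_up−V_dn)/(S_up−S_dn) = (98.1056−197.6305)/(178.6344−79.1095) = -1.0000. V = [p*·98.1056 + (1−p*)·197.6305]/1.18 = 106.9294. B = V − Δ·S = 234.5254.
(2,2): S=288.1200. Δ = (V_up−V_dn)/(S_up−S_dn) = (126.6280−98.1056)/(403.3680−178.6344) = 0.1269. V = [p*·126.6280 + (1−p*)·98.1056]/1.18 = 100.4943. B = V − Δ·S = 63.9271.
(1,0): S=91.1400. Δ = (V_up−V_dn)/(S_up−S_dn) = (106.9294−178.0186)/(127.5960−56.5068) = -1.0000. V = [p*·106.9294 + (1−p*)·178.0186]/1.18 = 107.6104. B = V − Δ·S = 198.7504.
(1,1): S=205.8000. Δ = (V_up−V_dn)/(S_up−S_dn) = (100.4943−106.9294)/(288.1200−127.5960) = -0.0401. V = [p*·100.4943 + (1−p*)·106.9294]/1.18 = 86.7028. B = V − Δ·S = 94.9530.
(0,0): S=147.0000. Δ = (V_up−V_dn)/(S_up−S_dn) = (86.7028−107.6104)/(205.8000−91.1400) = -0.1823. V = [p*·86.7028 + (1−p*)·107.6104]/1.18 = 78.4744. B = V − Δ·S = 105.2790.
The time-0 hedge costs 78.4744, which is the no-arbitrage price.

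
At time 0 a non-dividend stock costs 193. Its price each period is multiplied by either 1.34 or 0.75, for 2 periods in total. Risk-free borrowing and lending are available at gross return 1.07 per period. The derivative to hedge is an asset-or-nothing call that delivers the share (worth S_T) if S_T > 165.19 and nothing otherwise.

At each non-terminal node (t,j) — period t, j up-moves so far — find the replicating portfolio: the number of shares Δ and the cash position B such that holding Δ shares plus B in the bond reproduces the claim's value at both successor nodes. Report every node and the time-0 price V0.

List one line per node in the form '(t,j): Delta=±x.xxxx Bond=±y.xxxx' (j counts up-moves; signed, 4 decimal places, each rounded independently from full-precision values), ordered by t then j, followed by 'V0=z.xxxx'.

(0,0): Delta=1.4078 Bond=-98.5546
(1,0): Delta=2.2712 Bond=-230.4352
(1,1): Delta=1.0000 Bond=0.0000
V0=173.1420

The replicating-portfolio and risk-neutral prices coincide; use p* = (1.07−0.75)/(1.34−0.75) = 0.5424 for the latter.
At expiry t=2: V(2,0)=0.0000, V(2,1)=193.9650, V(2,2)=346.5508
(1,0): S=144.7500. Δ = (V_up−V_dn)/(S_up−S_dn) = (193.9650−0.0000)/(193.9650−108.5625) = 2.2712. V = [p*·193.9650 + (1−p*)·0.0000]/1.07 = 98.3190. B = V − Δ·S = -230.4352.
(1,1): S=258.6200. Δ = (V_up−V_dn)/(S_up−S_dn) = (346.5508−193.9650)/(346.5508−193.9650) = 1.0000. V = [p*·346.5508 + (1−p*)·193.9650]/1.07 = 258.6200. B = V − Δ·S = 0.0000.
(0,0): S=193.0000. Δ = (V_up−V_dn)/(S_up−S_dn) = (258.6200−98.3190)/(258.6200−144.7500) = 1.4078. V = [p*·258.6200 + (1−p*)·98.3190]/1.07 = 173.1420. B = V − Δ·S = -98.5546.
Check: Δ(0,0)·S0 + B(0,0) = 173.1420 = V0.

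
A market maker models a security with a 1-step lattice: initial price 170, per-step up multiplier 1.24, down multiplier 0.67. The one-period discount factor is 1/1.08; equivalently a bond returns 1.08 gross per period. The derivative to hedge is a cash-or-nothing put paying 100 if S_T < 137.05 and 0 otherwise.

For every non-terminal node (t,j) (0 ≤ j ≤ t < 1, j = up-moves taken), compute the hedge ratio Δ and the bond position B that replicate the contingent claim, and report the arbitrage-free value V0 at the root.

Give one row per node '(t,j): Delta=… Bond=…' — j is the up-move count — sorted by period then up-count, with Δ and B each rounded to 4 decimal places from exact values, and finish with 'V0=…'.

The replicating-portfolio and risk-neutral prices coincide; use p* = (1.08−0.67)/(1.24−0.67) = 0.7193 for the latter.
At expiry t=1: V(1,0)=100.0000, V(1,1)=0.0000
  t=0,j=0: stock 170.0000 → up 210.8000 (V=0.0000), down 113.9000 (V=100.0000). Price 25.9909; hedge Δ=-1.0320, bond B=201.4295.
Check: Δ(0,0)·S0 + B(0,0) = 25.9909 = V0.

(0,0): Delta=-1.0320 Bond=201.4295
V0=25.9909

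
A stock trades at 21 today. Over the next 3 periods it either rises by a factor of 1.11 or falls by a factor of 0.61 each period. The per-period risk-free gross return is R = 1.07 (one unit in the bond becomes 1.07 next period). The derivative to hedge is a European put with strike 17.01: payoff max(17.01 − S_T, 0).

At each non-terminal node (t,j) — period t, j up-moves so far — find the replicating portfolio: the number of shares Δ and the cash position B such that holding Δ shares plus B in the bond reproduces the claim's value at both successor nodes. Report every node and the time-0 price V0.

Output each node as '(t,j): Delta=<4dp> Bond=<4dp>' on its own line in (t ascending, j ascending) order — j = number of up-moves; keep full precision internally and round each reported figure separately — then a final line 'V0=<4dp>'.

(0,0): Delta=-0.1755 Bond=4.0145
(1,0): Delta=-1.0000 Bond=14.8572
(1,1): Delta=-0.1361 Bond=3.3771
(2,0): Delta=-1.0000 Bond=15.8972
(2,1): Delta=-1.0000 Bond=15.8972
(2,2): Delta=-0.0948 Bond=2.5453
V0=0.3287

Risk-neutral probability p* = (R−d)/(u−d) = (1.07−0.61)/(1.11−0.61) = 0.9200.
At expiry t=3: V(3,0)=12.2434, V(3,1)=8.3363, V(3,2)=1.2268, V(3,3)=0.0000
Node (2,0) S=7.8141: V=(p*·8.3363+(1−p*)·12.2434)/1.07=8.0831; Δ=(8.3363−12.2434)/(8.6737−4.7666)=-1.0000; B=V−Δ·S=15.8972
Node (2,1) S=14.2191: V=(p*·1.2268+(1−p*)·8.3363)/1.07=1.6781; Δ=(1.2268−8.3363)/(15.7832−8.6737)=-1.0000; B=V−Δ·S=15.8972
Node (2,2) S=25.8741: V=(p*·0.0000+(1−p*)·1.2268)/1.07=0.0917; Δ=(0.0000−1.2268)/(28.7203−15.7832)=-0.0948; B=V−Δ·S=2.5453
Node (1,0) S=12.8100: V=(p*·1.6781+(1−p*)·8.0831)/1.07=2.0472; Δ=(1.6781−8.0831)/(14.2191−7.8141)=-1.0000; B=V−Δ·S=14.8572
Node (1,1) S=23.3100: V=(p*·0.0917+(1−p*)·1.6781)/1.07=0.2043; Δ=(0.0917−1.6781)/(25.8741−14.2191)=-0.1361; B=V−Δ·S=3.3771
Node (0,0) S=21.0000: V=(p*·0.2043+(1−p*)·2.0472)/1.07=0.3287; Δ=(0.2043−2.0472)/(23.3100−12.8100)=-0.1755; B=V−Δ·S=4.0145
Check: Δ(0,0)·S0 + B(0,0) = 0.3287 = V0.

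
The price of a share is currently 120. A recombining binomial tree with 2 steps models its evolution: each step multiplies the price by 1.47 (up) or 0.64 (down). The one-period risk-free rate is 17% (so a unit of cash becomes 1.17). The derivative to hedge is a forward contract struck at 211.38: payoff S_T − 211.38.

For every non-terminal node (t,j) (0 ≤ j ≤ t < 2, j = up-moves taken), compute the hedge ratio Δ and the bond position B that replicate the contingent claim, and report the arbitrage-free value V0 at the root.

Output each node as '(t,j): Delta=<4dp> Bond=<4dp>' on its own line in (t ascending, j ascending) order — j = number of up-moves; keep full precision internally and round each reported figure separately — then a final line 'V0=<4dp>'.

Since d<R<u, set p* = (R−d)/(u−d) = 0.6386; price each node as the discounted p*-expectation of its children.
Terminal values V(2,·): V(2,0)=-162.2280, V(2,1)=-98.4840, V(2,2)=47.9280
  t=1,j=0: stock 76.8000 → up 112.8960 (V=-98.4840), down 49.1520 (V=-162.2280). Price -103.8667; hedge Δ=1.0000, bond B=-180.6667.
  t=1,j=1: stock 176.4000 → up 259.3080 (V=47.9280), down 112.8960 (V=-98.4840). Price -4.2667; hedge Δ=1.0000, bond B=-180.6667.
  t=0,j=0: stock 120.0000 → up 176.4000 (V=-4.2667), down 76.8000 (V=-103.8667). Price -34.4160; hedge Δ=1.0000, bond B=-154.4160.
Self-financing check: at every node Δ·S+B equals the discounted successor values.

(0,0): Delta=1.0000 Bond=-154.4160
(1,0): Delta=1.0000 Bond=-180.6667
(1,1): Delta=1.0000 Bond=-180.6667
V0=-34.4160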